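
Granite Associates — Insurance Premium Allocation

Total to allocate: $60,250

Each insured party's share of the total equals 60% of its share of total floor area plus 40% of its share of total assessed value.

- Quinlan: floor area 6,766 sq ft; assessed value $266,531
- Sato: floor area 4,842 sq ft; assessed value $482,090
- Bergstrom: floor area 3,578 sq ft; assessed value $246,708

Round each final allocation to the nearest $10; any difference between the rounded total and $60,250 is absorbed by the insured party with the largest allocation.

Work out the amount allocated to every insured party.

Floor area total 15,186; assessed value total 995,329.
Combined weights (60% floor area + 40% assessed value): Quinlan 0.3744; Sato 0.3850; Bergstrom 0.2405.
Proportional shares: Quinlan 22,559.88; Sato 23,199.19; Bergstrom 14,490.93.
After rounding ($10): Quinlan $22,560; Sato $23,200; Bergstrom $14,490. Sum = $60,250.
Sum already equals the total — no adjustment.

Quinlan: $22,560; Sato: $23,200; Bergstrom: $14,490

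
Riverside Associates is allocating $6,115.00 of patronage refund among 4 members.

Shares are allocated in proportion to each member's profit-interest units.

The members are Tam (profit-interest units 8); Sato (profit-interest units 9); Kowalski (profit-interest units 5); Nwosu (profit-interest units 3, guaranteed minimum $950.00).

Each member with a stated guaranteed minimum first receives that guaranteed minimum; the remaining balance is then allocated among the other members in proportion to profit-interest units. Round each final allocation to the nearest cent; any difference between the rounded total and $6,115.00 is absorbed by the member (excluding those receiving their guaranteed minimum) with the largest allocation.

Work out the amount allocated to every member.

Tam: $1,878.18 | Sato: $2,112.96 | Kowalski: $1,173.86 | Nwosu: $950.00

Guaranteed amounts: Nwosu $950.00. Remaining pool $5,165.00.
Remaining pool split over remaining profit-interest units 22: Tam 1,878.1818 → $1,878.18; Sato 2,112.9545 → $2,112.95; Kowalski 1,173.8636 → $1,173.86.
Rounding difference +$0.01 applied to Sato → $2,112.96.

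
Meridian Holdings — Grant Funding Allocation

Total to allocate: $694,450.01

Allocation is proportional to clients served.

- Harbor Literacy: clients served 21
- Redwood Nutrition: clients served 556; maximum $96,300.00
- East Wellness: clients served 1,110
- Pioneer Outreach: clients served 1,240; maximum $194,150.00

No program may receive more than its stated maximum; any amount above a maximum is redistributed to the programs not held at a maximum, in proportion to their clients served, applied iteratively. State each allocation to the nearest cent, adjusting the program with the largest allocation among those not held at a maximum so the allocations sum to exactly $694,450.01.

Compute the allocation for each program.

Sum of clients served: 2,927.
Pro-rata shares before constraints: Harbor Literacy 4,982.3882; Redwood Nutrition 131,914.6585; East Wellness 263,354.8039; Pioneer Outreach 294,198.1593.
Held at cap: Redwood Nutrition ($96,300.00), Pioneer Outreach ($194,150.00); balance $404,000.01 reallocated over remaining clients served 1,131.
Shares after redistribution: Harbor Literacy 7,501.3264 → $7,501.33; East Wellness 396,498.6836 → $396,498.68.

Harbor Literacy: $7,501.33 · Redwood Nutrition: $96,300.00 · East Wellness: $396,498.68 · Pioneer Outreach: $194,150.00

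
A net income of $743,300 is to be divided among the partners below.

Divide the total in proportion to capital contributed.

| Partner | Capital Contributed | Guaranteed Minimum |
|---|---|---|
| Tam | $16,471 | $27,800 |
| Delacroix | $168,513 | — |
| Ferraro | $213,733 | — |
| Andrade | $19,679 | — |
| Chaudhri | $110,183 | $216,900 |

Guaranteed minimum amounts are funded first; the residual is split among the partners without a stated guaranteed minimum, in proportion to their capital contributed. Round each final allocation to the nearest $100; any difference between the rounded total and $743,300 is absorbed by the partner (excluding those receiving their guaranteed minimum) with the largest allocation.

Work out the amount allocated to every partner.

Tam: $27,800 | Delacroix: $209,000 | Ferraro: $265,200 | Andrade: $24,400 | Chaudhri: $216,900

Minimums first: Tam $27,800; Chaudhri $216,900. Remaining pool $498,600.
Remaining pool split over remaining capital contributed 401,925: Delacroix 209,045.42 → $209,000; Ferraro 265,142.19 → $265,100; Andrade 24,412.39 → $24,400.
Rounding difference +$100 applied to Ferraro → $265,200.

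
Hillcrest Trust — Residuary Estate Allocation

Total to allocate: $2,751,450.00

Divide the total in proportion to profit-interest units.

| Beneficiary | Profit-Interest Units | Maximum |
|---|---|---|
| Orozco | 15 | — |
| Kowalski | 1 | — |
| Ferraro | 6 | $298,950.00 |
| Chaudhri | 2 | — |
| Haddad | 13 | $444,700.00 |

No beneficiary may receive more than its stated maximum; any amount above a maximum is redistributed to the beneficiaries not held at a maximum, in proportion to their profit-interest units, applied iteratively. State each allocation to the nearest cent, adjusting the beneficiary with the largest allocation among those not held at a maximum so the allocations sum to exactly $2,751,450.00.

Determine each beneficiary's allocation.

Profit-interest units total: 37.
Pro-rata shares before constraints: Orozco 1,115,452.7027; Kowalski 74,363.5135; Ferraro 446,181.0811; Chaudhri 148,727.0270; Haddad 966,725.6757.
Held at cap: Ferraro ($298,950.00), Haddad ($444,700.00); residual $2,007,800.00 reallocated over remaining profit-interest units 18.
Redistributed shares: Orozco 1,673,166.6667 → $1,673,166.67; Kowalski 111,544.4444 → $111,544.44; Chaudhri 223,088.8889 → $223,088.89.

Orozco: $1,673,166.67; Kowalski: $111,544.44; Ferraro: $298,950.00; Chaudhri: $223,088.89; Haddad: $444,700.00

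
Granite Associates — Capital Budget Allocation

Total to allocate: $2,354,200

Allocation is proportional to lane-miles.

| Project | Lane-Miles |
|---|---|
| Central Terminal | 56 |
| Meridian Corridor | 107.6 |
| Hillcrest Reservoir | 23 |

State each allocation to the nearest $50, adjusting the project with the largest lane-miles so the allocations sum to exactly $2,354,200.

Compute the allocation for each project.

Central Terminal: $706,500; Meridian Corridor: $1,357,550; Hillcrest Reservoir: $290,150

Total lane-miles = 186.6.
Proportional shares: Central Terminal 56/186.6 × $2,354,200 = 706,512.33; Meridian Corridor 107.6/186.6 × $2,354,200 = 1,357,512.97; Hillcrest Reservoir 23/186.6 × $2,354,200 = 290,174.71.
Rounded to nearest $50: Central Terminal $706,500; Meridian Corridor $1,357,500; Hillcrest Reservoir $290,150. Sum = $2,354,150.
Difference $2,354,200 − $2,354,150 = +$50 applied to largest lane-miles (Meridian Corridor): Meridian Corridor becomes $1,357,550.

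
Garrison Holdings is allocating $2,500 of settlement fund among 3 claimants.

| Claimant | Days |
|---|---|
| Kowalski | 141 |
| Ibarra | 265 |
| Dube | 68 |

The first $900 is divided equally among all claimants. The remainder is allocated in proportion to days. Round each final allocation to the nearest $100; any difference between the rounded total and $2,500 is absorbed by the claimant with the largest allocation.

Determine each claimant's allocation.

Kowalski: $800 · Ibarra: $1,200 · Dube: $500

$900 shared equally gives $300 per claimant.
Remainder $1,600 by days (total 474): Kowalski 475.95 → $500; Ibarra 894.51 → $900; Dube 229.54 → $200.
Totals: Kowalski $300 + $500 = $800; Ibarra $300 + $900 = $1,200; Dube $300 + $200 = $500.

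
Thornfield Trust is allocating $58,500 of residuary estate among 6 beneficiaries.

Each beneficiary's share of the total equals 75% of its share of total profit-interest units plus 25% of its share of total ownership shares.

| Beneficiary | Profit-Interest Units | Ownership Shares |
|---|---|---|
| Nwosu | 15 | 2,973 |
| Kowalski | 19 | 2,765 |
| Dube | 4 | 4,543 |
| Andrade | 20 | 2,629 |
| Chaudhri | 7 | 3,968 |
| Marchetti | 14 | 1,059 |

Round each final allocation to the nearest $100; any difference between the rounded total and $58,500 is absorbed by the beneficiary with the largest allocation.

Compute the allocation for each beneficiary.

Nwosu: $10,800 | Kowalski: $12,800 | Dube: $5,900 | Andrade: $13,300 | Chaudhri: $7,100 | Marchetti: $8,600

Profit-interest units total 79; ownership shares total 17,937.
Composite weights (75% profit-interest units + 25% ownership shares): Nwosu 0.1838; Kowalski 0.2189; Dube 0.1013; Andrade 0.2265; Chaudhri 0.1218; Marchetti 0.1477.
Pro-rata amounts: Nwosu 10,754.74; Kowalski 12,806.67; Dube 5,925.67; Andrade 13,251.16; Chaudhri 7,122.98; Marchetti 8,638.78.
After rounding ($100): Nwosu $10,800; Kowalski $12,800; Dube $5,900; Andrade $13,300; Chaudhri $7,100; Marchetti $8,600. Sum = $58,500.
Rounded total matches; no reconciliation needed.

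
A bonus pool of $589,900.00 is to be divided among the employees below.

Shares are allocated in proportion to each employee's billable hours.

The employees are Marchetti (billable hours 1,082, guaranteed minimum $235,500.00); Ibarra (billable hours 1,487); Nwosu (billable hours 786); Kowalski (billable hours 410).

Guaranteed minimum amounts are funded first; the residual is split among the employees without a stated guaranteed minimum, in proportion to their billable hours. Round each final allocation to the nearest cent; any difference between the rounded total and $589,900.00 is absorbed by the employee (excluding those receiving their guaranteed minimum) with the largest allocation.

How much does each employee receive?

Fund the minimums — Marchetti $235,500.00. Balance $354,400.00.
Balance split over remaining billable hours 2,683: Ibarra 196,419.2322 → $196,419.23; Nwosu 103,823.4812 → $103,823.48; Kowalski 54,157.2866 → $54,157.29.

Marchetti: $235,500.00 | Ibarra: $196,419.23 | Nwosu: $103,823.48 | Kowalski: $54,157.29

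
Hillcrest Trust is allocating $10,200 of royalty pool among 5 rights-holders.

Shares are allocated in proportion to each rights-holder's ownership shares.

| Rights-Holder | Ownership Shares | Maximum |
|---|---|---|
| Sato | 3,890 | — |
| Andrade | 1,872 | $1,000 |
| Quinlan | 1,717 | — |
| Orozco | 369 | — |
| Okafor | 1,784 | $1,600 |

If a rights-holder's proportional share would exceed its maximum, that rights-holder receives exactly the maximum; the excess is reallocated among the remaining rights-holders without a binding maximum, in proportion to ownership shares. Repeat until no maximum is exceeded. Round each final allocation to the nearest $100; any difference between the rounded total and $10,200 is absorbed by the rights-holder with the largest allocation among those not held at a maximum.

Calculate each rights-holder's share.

Sato: $4,900; Andrade: $1,000; Quinlan: $2,200; Orozco: $500; Okafor: $1,600

Ownership shares total: 9,632.
Pro-rata shares before constraints: Sato 4,119.39; Andrade 1,982.39; Quinlan 1,818.25; Orozco 390.76; Okafor 1,889.20.
Held at cap: Andrade ($1,000), Okafor ($1,600); balance $7,600 reallocated over remaining ownership shares 5,976.
Shares after redistribution: Sato 4,947.12 → $4,900; Quinlan 2,183.60 → $2,200; Orozco 469.28 → $500.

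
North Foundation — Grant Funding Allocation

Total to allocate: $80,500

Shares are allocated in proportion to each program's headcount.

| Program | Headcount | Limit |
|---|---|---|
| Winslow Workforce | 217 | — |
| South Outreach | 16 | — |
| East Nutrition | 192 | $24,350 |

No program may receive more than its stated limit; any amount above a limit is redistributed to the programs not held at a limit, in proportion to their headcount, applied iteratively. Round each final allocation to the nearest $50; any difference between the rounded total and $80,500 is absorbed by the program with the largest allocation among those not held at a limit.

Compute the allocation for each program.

Winslow Workforce: $52,300 · South Outreach: $3,850 · East Nutrition: $24,350

Sum of headcount: 425.
Pro-rata shares before constraints: Winslow Workforce 41,102.35; South Outreach 3,030.59; East Nutrition 36,367.06.
Cap binds for East Nutrition ($24,350); residual $56,150 reallocated over remaining headcount 233.
Shares after redistribution: Winslow Workforce 52,294.21 → $52,300; South Outreach 3,855.79 → $3,850.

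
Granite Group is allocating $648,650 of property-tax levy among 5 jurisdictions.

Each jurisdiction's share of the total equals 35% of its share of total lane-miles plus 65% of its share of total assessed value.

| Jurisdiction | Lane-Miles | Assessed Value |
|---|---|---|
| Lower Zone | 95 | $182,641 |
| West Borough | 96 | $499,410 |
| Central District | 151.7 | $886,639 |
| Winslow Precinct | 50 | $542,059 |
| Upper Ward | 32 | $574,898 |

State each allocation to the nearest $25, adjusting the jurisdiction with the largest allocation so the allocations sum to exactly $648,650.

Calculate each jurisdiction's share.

Lower Zone: $79,450 · West Borough: $129,725 · Central District: $220,300 · Winslow Precinct: $111,825 · Upper Ward: $107,350

Lane-miles total 424.7; assessed value total 2,685,647.
Blended shares (35% lane-miles + 65% assessed value): Lower Zone 0.1225; West Borough 0.2000; Central District 0.3396; Winslow Precinct 0.1724; Upper Ward 0.1655.
Pro-rata amounts: Lower Zone 79,456.17; West Borough 129,720.62; Central District 220,287.08; Winslow Precinct 111,826.39; Upper Ward 107,359.74.
Rounded to nearest $25: Lower Zone $79,450; West Borough $129,725; Central District $220,275; Winslow Precinct $111,825; Upper Ward $107,350. Sum = $648,625.
Difference $648,650 − $648,625 = +$25 applied to largest allocation (Central District): Central District becomes $220,300.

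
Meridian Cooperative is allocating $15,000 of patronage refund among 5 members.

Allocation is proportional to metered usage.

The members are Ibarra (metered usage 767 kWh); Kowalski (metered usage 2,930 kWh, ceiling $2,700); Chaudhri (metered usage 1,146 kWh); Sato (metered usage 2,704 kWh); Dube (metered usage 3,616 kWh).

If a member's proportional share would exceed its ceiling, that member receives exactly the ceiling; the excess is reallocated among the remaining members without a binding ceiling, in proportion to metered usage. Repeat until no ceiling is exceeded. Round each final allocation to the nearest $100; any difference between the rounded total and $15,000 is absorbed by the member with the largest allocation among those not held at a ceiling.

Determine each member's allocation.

Metered usage total: 11,163.
Proportional shares (ignoring caps): Ibarra 1,030.64; Kowalski 3,937.11; Chaudhri 1,539.91; Sato 3,633.43; Dube 4,858.91.
Cap binds for Kowalski ($2,700); balance $12,300 reallocated over remaining metered usage 8,233.
Shares after redistribution: Ibarra 1,145.89 → $1,100; Chaudhri 1,712.11 → $1,700; Sato 4,039.74 → $4,000; Dube 5,402.26 → $5,400.
Rounding difference +$100 applied to Dube → $5,500.

Ibarra: $1,100 · Kowalski: $2,700 · Chaudhri: $1,700 · Sato: $4,000 · Dube: $5,500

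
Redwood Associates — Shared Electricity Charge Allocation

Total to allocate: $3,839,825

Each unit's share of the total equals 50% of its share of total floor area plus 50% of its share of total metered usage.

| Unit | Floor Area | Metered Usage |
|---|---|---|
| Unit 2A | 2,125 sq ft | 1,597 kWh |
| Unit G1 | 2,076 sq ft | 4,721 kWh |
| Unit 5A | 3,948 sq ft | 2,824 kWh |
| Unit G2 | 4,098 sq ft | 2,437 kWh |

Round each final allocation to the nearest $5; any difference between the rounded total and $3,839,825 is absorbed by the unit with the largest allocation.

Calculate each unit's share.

Floor area total 12,247; metered usage total 11,579.
Blended shares (50% floor area + 50% metered usage): Unit 2A 0.1557; Unit G1 0.2886; Unit 5A 0.2831; Unit G2 0.2725.
Raw shares: Unit 2A 597,925.99; Unit G1 1,108,234.50; Unit 5A 1,087,159.02; Unit G2 1,046,505.49.
Rounded to nearest $5: Unit 2A $597,925; Unit G1 $1,108,235; Unit 5A $1,087,160; Unit G2 $1,046,505. Sum = $3,839,825.
Sum already equals the total — no adjustment.

Unit 2A: $597,925 | Unit G1: $1,108,235 | Unit 5A: $1,087,160 | Unit G2: $1,046,505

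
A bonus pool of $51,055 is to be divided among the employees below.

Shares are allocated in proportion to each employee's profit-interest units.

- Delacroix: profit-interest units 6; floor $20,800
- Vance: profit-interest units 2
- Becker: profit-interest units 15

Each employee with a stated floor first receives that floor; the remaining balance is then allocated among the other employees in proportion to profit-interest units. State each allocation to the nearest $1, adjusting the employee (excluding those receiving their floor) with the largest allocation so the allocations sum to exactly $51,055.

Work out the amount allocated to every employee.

Delacroix: $20,800 · Vance: $3,559 · Becker: $26,696

Fund the minimums — Delacroix $20,800. Balance $30,255.
Balance split over remaining profit-interest units 17: Vance 3,559.41 → $3,559; Becker 26,695.59 → $26,696.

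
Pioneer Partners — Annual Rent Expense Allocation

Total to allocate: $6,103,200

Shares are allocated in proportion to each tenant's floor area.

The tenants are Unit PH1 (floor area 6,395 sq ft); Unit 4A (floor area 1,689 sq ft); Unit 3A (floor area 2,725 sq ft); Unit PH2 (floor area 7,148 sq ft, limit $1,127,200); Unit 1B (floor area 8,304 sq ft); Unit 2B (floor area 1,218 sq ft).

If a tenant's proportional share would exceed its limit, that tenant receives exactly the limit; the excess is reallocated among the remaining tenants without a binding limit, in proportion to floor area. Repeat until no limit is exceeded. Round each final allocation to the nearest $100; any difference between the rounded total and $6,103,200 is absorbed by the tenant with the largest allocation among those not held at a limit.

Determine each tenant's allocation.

Unit PH1: $1,565,200; Unit 4A: $413,400; Unit 3A: $666,900; Unit PH2: $1,127,200; Unit 1B: $2,032,400; Unit 2B: $298,100

Floor area total: 27,479.
Proportional shares (ignoring caps): Unit PH1 1,420,356.05; Unit 4A 375,133.91; Unit 3A 605,233.81; Unit PH2 1,587,600.48; Unit 1B 1,844,352.88; Unit 2B 270,522.86.
Cap binds for Unit PH2 ($1,127,200); remaining pool $4,976,000 reallocated over remaining floor area 20,331.
Remaining shares: Unit PH1 1,565,172.40 → $1,565,200; Unit 4A 413,381.73 → $413,400; Unit 3A 666,942.11 → $666,900; Unit 1B 2,032,399.00 → $2,032,400; Unit 2B 298,104.77 → $298,100.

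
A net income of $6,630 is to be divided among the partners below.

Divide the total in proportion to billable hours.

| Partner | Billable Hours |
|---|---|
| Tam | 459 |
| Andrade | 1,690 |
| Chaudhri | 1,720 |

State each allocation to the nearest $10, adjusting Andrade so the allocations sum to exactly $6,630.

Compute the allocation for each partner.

Billable hours total: 3,869.
Unrounded shares: Tam 459/3,869 × $6,630 = 786.55; Andrade 1,690/3,869 × $6,630 = 2,896.02; Chaudhri 1,720/3,869 × $6,630 = 2,947.43.
Rounded to nearest $10: Tam $790; Andrade $2,900; Chaudhri $2,950. Sum = $6,640.
Difference $6,630 − $6,640 = −$10 applied to Andrade: Andrade becomes $2,890.

Tam: $790; Andrade: $2,890; Chaudhri: $2,950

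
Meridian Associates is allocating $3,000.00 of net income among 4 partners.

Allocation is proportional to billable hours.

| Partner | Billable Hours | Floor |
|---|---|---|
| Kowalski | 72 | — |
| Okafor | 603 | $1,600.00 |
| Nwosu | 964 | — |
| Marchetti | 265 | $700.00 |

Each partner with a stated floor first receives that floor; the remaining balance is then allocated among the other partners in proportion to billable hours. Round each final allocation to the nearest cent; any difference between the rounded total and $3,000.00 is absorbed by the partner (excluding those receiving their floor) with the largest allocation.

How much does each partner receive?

Kowalski: $48.65; Okafor: $1,600.00; Nwosu: $651.35; Marchetti: $700.00

Minimums first: Okafor $1,600.00; Marchetti $700.00. Balance $700.00.
Balance split over remaining billable hours 1,036: Kowalski 48.6486 → $48.65; Nwosu 651.3514 → $651.35.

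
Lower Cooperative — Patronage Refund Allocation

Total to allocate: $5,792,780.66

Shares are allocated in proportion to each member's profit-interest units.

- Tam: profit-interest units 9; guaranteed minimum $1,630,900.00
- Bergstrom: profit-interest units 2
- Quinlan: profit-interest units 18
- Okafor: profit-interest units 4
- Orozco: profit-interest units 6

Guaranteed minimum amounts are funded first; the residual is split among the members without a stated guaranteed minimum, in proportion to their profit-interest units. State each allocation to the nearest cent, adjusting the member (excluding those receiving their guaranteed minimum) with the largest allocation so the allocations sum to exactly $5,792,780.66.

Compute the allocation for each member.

Tam: $1,630,900.00 · Bergstrom: $277,458.71 · Quinlan: $2,497,128.40 · Okafor: $554,917.42 · Orozco: $832,376.13

Guaranteed amounts: Tam $1,630,900.00. Remaining pool $4,161,880.66.
Remaining pool split over remaining profit-interest units 30: Bergstrom 277,458.7107 → $277,458.71; Quinlan 2,497,128.3960 → $2,497,128.40; Okafor 554,917.4213 → $554,917.42; Orozco 832,376.1320 → $832,376.13.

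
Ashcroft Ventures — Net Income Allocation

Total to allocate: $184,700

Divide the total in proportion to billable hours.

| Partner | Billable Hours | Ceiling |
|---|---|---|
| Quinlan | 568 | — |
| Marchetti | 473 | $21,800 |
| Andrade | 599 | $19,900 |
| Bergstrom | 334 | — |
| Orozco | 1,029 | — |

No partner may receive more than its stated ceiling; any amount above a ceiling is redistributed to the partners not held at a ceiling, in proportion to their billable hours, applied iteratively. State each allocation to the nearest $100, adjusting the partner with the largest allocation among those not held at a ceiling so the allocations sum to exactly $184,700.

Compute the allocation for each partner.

Total billable hours = 3,003.
Unconstrained shares: Quinlan 34,934.93; Marchetti 29,091.94; Andrade 36,841.59; Bergstrom 20,542.72; Orozco 63,288.81.
Capped: Marchetti ($21,800), Andrade ($19,900); residual $143,000 reallocated over remaining billable hours 1,931.
Remaining shares: Quinlan 42,063.18 → $42,100; Bergstrom 24,734.33 → $24,700; Orozco 76,202.49 → $76,200.

Quinlan: $42,100; Marchetti: $21,800; Andrade: $19,900; Bergstrom: $24,700; Orozco: $76,200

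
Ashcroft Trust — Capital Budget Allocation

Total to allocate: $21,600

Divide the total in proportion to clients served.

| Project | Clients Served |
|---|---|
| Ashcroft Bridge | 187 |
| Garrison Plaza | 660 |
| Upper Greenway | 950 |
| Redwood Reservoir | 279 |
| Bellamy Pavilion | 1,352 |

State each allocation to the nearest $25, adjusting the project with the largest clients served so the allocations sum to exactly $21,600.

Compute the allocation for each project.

Sum of clients served: 3,428.
Proportional shares: Ashcroft Bridge 187/3,428 × $21,600 = 1,178.30; Garrison Plaza 660/3,428 × $21,600 = 4,158.69; Upper Greenway 950/3,428 × $21,600 = 5,986.00; Redwood Reservoir 279/3,428 × $21,600 = 1,757.99; Bellamy Pavilion 1,352/3,428 × $21,600 = 8,519.02.
After rounding ($25): Ashcroft Bridge $1,175; Garrison Plaza $4,150; Upper Greenway $5,975; Redwood Reservoir $1,750; Bellamy Pavilion $8,525. Sum = $21,575.
Difference $21,600 − $21,575 = +$25 applied to largest clients served (Bellamy Pavilion): Bellamy Pavilion becomes $8,550.

Ashcroft Bridge: $1,175 | Garrison Plaza: $4,150 | Upper Greenway: $5,975 | Redwood Reservoir: $1,750 | Bellamy Pavilion: $8,550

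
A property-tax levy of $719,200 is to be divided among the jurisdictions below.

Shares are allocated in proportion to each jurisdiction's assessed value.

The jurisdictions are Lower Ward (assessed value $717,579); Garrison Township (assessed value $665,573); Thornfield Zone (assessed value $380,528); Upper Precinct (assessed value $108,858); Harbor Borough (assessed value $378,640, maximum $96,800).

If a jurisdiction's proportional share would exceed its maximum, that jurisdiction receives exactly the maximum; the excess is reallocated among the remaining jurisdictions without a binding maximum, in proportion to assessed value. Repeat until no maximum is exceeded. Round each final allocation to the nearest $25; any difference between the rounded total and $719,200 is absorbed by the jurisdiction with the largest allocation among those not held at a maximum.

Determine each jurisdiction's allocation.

Sum of assessed value: 2,251,178.
Unconstrained shares: Lower Ward 229,250.12; Garrison Township 212,635.39; Thornfield Zone 121,570.01; Upper Precinct 34,777.65; Harbor Borough 120,966.84.
Cap binds for Harbor Borough ($96,800); balance $622,400 reallocated over remaining assessed value 1,872,538.
Redistributed shares: Lower Ward 238,511.14 → $238,500; Garrison Township 221,225.22 → $221,225; Thornfield Zone 126,481.08 → $126,475; Upper Precinct 36,182.56 → $36,175.
Rounding difference +$25 applied to Lower Ward → $238,525.

Lower Ward: $238,525 | Garrison Township: $221,225 | Thornfield Zone: $126,475 | Upper Precinct: $36,175 | Harbor Borough: $96,800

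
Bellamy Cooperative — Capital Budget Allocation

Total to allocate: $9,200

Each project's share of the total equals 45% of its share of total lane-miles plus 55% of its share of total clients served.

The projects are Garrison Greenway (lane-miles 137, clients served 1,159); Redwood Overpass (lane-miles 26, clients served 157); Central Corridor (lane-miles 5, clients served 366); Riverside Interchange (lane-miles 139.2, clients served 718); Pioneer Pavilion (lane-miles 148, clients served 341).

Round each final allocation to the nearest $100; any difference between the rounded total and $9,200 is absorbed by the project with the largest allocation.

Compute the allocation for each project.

Garrison Greenway: $3,400; Redwood Overpass: $500; Central Corridor: $700; Riverside Interchange: $2,600; Pioneer Pavilion: $2,000

Totals — lane-miles 455.2, clients served 2,741.
Combined weights (45% lane-miles + 55% clients served): Garrison Greenway 0.3680; Redwood Overpass 0.0572; Central Corridor 0.0784; Riverside Interchange 0.2817; Pioneer Pavilion 0.2147.
Raw shares: Garrison Greenway 3,385.56; Redwood Overpass 526.30; Central Corridor 721.13; Riverside Interchange 2,591.47; Pioneer Pavilion 1,975.55.
After rounding ($100): Garrison Greenway $3,400; Redwood Overpass $500; Central Corridor $700; Riverside Interchange $2,600; Pioneer Pavilion $2,000. Sum = $9,200.
Sum already equals the total — no adjustment.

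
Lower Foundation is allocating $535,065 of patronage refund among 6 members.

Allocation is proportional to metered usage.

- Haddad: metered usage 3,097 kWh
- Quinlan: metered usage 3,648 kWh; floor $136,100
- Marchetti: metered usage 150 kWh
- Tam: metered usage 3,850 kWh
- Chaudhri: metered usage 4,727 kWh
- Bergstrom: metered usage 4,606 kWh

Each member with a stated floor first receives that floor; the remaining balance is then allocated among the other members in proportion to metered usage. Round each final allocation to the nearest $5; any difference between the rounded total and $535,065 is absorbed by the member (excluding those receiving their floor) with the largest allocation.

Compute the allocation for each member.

Minimums first: Quinlan $136,100. Residual $398,965.
Residual split over remaining metered usage 16,430: Haddad 75,203.57 → $75,205; Marchetti 3,642.41 → $3,640; Tam 93,488.45 → $93,490; Chaudhri 114,784.39 → $114,785; Bergstrom 111,846.18 → $111,845.

Haddad: $75,205 · Quinlan: $136,100 · Marchetti: $3,640 · Tam: $93,490 · Chaudhri: $114,785 · Bergstrom: $111,845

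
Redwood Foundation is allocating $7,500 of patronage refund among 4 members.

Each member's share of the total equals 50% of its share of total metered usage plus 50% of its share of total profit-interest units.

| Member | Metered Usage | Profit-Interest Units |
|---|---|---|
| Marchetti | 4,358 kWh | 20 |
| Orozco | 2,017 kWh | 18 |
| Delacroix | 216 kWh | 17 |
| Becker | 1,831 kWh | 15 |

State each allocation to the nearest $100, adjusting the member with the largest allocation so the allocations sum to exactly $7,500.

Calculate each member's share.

Totals — metered usage 8,422, profit-interest units 70.
Combined weights (50% metered usage + 50% profit-interest units): Marchetti 0.4016; Orozco 0.2483; Delacroix 0.1343; Becker 0.2158.
Pro-rata amounts: Marchetti 3,011.88; Orozco 1,862.38; Delacroix 1,006.89; Becker 1,618.85.
At nearest $100: Marchetti $3,000; Orozco $1,900; Delacroix $1,000; Becker $1,600. Sum = $7,500.
No rounding difference to absorb.

Marchetti: $3,000 · Orozco: $1,900 · Delacroix: $1,000 · Becker: $1,600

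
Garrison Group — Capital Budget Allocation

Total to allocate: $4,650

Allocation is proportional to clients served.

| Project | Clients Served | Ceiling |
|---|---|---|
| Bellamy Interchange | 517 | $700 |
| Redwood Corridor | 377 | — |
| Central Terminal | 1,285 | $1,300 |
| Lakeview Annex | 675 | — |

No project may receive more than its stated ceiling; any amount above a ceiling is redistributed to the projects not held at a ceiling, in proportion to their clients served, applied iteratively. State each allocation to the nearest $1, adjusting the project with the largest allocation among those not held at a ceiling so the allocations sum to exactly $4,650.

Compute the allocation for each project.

Combined clients served = 2,854.
Proportional shares (ignoring caps): Bellamy Interchange 842.34; Redwood Corridor 614.24; Central Terminal 2,093.64; Lakeview Annex 1,099.77.
Held at cap: Bellamy Interchange ($700), Central Terminal ($1,300); remaining pool $2,650 reallocated over remaining clients served 1,052.
Shares after redistribution: Redwood Corridor 949.67 → $950; Lakeview Annex 1,700.33 → $1,700.

Bellamy Interchange: $700 | Redwood Corridor: $950 | Central Terminal: $1,300 | Lakeview Annex: $1,700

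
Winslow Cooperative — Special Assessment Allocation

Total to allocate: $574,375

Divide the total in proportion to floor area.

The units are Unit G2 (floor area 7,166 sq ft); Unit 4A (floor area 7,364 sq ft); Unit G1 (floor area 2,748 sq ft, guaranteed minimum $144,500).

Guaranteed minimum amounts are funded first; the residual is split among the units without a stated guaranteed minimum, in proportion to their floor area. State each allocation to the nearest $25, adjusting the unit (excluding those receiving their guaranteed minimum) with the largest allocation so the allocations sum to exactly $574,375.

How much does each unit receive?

Unit G2: $212,000 · Unit 4A: $217,875 · Unit G1: $144,500

Minimums first: Unit G1 $144,500. Remaining pool $429,875.
Remaining pool split over remaining floor area 14,530: Unit G2 212,008.55 → $212,000; Unit 4A 217,866.45 → $217,875.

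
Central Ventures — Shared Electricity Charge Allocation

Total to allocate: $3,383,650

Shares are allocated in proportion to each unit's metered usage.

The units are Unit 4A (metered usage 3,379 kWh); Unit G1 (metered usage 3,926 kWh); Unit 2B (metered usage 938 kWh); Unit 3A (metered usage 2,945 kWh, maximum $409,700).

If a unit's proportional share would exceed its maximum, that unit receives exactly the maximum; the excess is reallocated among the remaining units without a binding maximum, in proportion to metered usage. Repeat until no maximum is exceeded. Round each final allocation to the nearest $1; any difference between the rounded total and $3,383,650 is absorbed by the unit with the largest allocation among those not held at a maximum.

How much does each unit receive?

Unit 4A: $1,219,092 | Unit G1: $1,416,442 | Unit 2B: $338,416 | Unit 3A: $409,700

Sum of metered usage: 11,188.
Unconstrained shares: Unit 4A 1,021,930.05; Unit G1 1,187,362.34; Unit 2B 283,684.64; Unit 3A 890,672.98.
Cap binds for Unit 3A ($409,700); remaining pool $2,973,950 reallocated over remaining metered usage 8,243.
Remaining shares: Unit 4A 1,219,092.21 → $1,219,092; Unit G1 1,416,441.55 → $1,416,442; Unit 2B 338,416.24 → $338,416.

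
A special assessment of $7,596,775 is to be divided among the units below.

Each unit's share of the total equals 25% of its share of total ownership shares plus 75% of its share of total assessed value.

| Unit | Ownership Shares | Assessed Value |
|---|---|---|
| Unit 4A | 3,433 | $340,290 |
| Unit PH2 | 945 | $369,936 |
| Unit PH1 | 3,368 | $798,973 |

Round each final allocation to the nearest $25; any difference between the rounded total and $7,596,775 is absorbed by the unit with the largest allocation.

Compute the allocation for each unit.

Unit 4A: $2,126,400 · Unit PH2: $1,628,300 · Unit PH1: $3,842,075

Totals — ownership shares 7,746, assessed value 1,509,199.
Blended shares (25% ownership shares + 75% assessed value): Unit 4A 0.2799; Unit PH2 0.2143; Unit PH1 0.5058.
Pro-rata amounts: Unit 4A 2,126,390.80; Unit PH2 1,628,294.12; Unit PH1 3,842,090.08.
After rounding ($25): Unit 4A $2,126,400; Unit PH2 $1,628,300; Unit PH1 $3,842,100. Sum = $7,596,800.
Difference $7,596,775 − $7,596,800 = −$25 applied to largest allocation (Unit PH1): Unit PH1 becomes $3,842,075.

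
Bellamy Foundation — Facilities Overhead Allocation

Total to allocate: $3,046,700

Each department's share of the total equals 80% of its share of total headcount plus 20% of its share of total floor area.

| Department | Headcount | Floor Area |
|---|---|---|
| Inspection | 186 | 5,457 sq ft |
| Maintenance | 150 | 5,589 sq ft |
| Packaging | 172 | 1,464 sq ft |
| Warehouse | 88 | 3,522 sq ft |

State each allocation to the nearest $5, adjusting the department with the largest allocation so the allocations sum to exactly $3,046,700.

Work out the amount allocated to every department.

Headcount total 596; floor area total 16,032.
Combined weights (80% headcount + 20% floor area): Inspection 0.3177; Maintenance 0.2711; Packaging 0.2491; Warehouse 0.1621.
Raw shares: Inspection 968,060.82; Maintenance 825,854.76; Packaging 759,042.52; Warehouse 493,741.90.
After rounding ($5): Inspection $968,060; Maintenance $825,855; Packaging $759,045; Warehouse $493,740. Sum = $3,046,700.
Rounded total matches; no reconciliation needed.

Inspection: $968,060 · Maintenance: $825,855 · Packaging: $759,045 · Warehouse: $493,740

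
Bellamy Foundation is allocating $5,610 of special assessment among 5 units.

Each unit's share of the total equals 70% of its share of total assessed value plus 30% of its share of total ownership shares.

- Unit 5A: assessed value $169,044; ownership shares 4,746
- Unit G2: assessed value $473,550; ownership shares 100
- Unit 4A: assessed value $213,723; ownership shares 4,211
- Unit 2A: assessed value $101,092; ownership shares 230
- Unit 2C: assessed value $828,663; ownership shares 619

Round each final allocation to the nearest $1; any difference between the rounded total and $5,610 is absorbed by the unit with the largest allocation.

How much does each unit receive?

Assessed value total 1,786,072; ownership shares total 9,906.
Combined weights (70% assessed value + 30% ownership shares): Unit 5A 0.2100; Unit G2 0.1886; Unit 4A 0.2113; Unit 2A 0.0466; Unit 2C 0.3435.
Unrounded shares: Unit 5A 1,178.00; Unit G2 1,058.17; Unit 4A 1,185.34; Unit 2A 261.35; Unit 2C 1,927.13.
Rounded to nearest $1: Unit 5A $1,178; Unit G2 $1,058; Unit 4A $1,185; Unit 2A $261; Unit 2C $1,927. Sum = $5,609.
Difference $5,610 − $5,609 = +$1 applied to largest allocation (Unit 2C): Unit 2C becomes $1,928.

Unit 5A: $1,178; Unit G2: $1,058; Unit 4A: $1,185; Unit 2A: $261; Unit 2C: $1,928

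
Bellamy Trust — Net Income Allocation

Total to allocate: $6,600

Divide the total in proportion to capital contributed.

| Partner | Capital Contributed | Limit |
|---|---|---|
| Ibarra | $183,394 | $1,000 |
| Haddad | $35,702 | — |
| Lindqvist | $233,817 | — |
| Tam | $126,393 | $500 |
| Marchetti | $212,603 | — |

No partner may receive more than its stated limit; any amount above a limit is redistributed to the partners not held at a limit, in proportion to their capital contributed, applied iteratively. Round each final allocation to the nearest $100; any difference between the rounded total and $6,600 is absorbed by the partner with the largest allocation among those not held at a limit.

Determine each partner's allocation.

Total capital contributed = 791,909.
Pro-rata shares before constraints: Ibarra 1,528.46; Haddad 297.55; Lindqvist 1,948.70; Tam 1,053.40; Marchetti 1,771.90.
Held at cap: Ibarra ($1,000), Tam ($500); residual $5,100 reallocated over remaining capital contributed 482,122.
Remaining shares: Haddad 377.66 → $400; Lindqvist 2,473.37 → $2,500; Marchetti 2,248.96 → $2,200.

Ibarra: $1,000; Haddad: $400; Lindqvist: $2,500; Tam: $500; Marchetti: $2,200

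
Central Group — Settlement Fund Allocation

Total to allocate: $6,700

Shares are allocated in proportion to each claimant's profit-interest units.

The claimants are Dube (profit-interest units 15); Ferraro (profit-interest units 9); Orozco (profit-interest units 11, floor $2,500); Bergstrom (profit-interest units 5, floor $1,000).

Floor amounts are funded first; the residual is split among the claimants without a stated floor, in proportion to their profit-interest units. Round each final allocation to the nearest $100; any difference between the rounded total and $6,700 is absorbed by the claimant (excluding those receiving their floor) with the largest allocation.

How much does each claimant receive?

Dube: $2,000 | Ferraro: $1,200 | Orozco: $2,500 | Bergstrom: $1,000

Fund the minimums — Orozco $2,500; Bergstrom $1,000. Remaining pool $3,200.
Remaining pool split over remaining profit-interest units 24: Dube 2,000.00 → $2,000; Ferraro 1,200.00 → $1,200.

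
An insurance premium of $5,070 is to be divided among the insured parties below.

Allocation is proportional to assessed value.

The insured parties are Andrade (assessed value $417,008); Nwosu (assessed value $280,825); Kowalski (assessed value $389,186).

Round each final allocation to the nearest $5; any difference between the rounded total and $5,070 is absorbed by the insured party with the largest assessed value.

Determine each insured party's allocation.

Andrade: $1,945 · Nwosu: $1,310 · Kowalski: $1,815

Total assessed value = 417,008 + 280,825 + 389,186 = 1,087,019.
Proportional shares: Andrade 1,944.98; Nwosu 1,309.80; Kowalski 1,815.21.
At nearest $5: Andrade $1,945; Nwosu $1,310; Kowalski $1,815. Sum = $5,070.
No rounding difference to absorb.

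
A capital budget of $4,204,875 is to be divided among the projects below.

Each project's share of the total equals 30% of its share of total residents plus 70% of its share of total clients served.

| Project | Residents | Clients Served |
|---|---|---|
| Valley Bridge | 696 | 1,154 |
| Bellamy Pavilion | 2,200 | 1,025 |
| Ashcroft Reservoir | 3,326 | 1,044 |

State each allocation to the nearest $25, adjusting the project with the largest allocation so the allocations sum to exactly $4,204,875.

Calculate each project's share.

Totals — residents 6,222, clients served 3,223.
Composite weights (30% residents + 70% clients served): Valley Bridge 0.2842; Bellamy Pavilion 0.3287; Ashcroft Reservoir 0.3871.
Pro-rata amounts: Valley Bridge 1,195,001.91; Bellamy Pavilion 1,382,116.74; Ashcroft Reservoir 1,627,756.35.
After rounding ($25): Valley Bridge $1,195,000; Bellamy Pavilion $1,382,125; Ashcroft Reservoir $1,627,750. Sum = $4,204,875.
Sum already equals the total — no adjustment.

Valley Bridge: $1,195,000; Bellamy Pavilion: $1,382,125; Ashcroft Reservoir: $1,627,750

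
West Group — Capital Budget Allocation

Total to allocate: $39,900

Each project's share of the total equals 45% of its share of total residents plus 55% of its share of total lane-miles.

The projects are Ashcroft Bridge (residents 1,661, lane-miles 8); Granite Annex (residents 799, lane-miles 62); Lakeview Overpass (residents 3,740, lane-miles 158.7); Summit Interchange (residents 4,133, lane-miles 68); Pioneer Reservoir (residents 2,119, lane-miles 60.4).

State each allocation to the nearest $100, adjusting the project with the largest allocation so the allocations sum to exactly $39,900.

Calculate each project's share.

Ashcroft Bridge: $2,900; Granite Annex: $5,000; Lakeview Overpass: $15,100; Summit Interchange: $10,100; Pioneer Reservoir: $6,800

Residents total 12,452; lane-miles total 357.1.
Composite weights (45% residents + 55% lane-miles): Ashcroft Bridge 0.0723; Granite Annex 0.1244; Lakeview Overpass 0.3796; Summit Interchange 0.2541; Pioneer Reservoir 0.1696.
Pro-rata amounts: Ashcroft Bridge 2,886.68; Granite Annex 4,962.22; Lakeview Overpass 15,145.50; Summit Interchange 10,138.36; Pioneer Reservoir 6,767.25.
After rounding ($100): Ashcroft Bridge $2,900; Granite Annex $5,000; Lakeview Overpass $15,100; Summit Interchange $10,100; Pioneer Reservoir $6,800. Sum = $39,900.
No rounding difference to absorb.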